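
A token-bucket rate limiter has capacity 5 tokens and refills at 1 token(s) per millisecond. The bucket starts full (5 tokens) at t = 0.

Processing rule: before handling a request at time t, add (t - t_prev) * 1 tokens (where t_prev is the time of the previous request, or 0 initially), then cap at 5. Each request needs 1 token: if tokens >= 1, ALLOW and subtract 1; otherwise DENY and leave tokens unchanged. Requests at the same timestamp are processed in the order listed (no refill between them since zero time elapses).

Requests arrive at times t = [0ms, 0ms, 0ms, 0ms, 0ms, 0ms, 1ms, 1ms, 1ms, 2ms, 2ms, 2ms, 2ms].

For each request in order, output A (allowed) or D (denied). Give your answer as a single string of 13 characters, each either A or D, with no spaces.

Answer: AAAAADADDADDD

Derivation:
Simulating step by step:
  req#1 t=0ms: ALLOW
  req#2 t=0ms: ALLOW
  req#3 t=0ms: ALLOW
  req#4 t=0ms: ALLOW
  req#5 t=0ms: ALLOW
  req#6 t=0ms: DENY
  req#7 t=1ms: ALLOW
  req#8 t=1ms: DENY
  req#9 t=1ms: DENY
  req#10 t=2ms: ALLOW
  req#11 t=2ms: DENY
  req#12 t=2ms: DENY
  req#13 t=2ms: DENY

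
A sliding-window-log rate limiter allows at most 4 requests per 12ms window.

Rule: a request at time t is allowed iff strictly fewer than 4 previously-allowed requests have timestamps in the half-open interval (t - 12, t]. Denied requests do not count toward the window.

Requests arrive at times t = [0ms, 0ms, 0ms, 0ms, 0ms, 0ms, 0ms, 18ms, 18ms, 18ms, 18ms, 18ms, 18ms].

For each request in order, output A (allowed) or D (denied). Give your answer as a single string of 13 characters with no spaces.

Answer: AAAADDDAAAADD

Derivation:
Tracking allowed requests in the window:
  req#1 t=0ms: ALLOW
  req#2 t=0ms: ALLOW
  req#3 t=0ms: ALLOW
  req#4 t=0ms: ALLOW
  req#5 t=0ms: DENY
  req#6 t=0ms: DENY
  req#7 t=0ms: DENY
  req#8 t=18ms: ALLOW
  req#9 t=18ms: ALLOW
  req#10 t=18ms: ALLOW
  req#11 t=18ms: ALLOW
  req#12 t=18ms: DENY
  req#13 t=18ms: DENY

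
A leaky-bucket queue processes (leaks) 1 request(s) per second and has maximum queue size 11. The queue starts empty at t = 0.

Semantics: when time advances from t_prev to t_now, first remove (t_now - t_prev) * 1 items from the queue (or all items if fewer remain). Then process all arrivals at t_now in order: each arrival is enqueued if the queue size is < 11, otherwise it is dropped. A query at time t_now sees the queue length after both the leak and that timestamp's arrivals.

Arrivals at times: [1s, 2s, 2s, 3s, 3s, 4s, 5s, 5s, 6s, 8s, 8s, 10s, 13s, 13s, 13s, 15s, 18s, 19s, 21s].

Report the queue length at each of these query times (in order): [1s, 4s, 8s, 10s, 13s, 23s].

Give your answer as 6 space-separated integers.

Answer: 1 3 4 3 3 0

Derivation:
Queue lengths at query times:
  query t=1s: backlog = 1
  query t=4s: backlog = 3
  query t=8s: backlog = 4
  query t=10s: backlog = 3
  query t=13s: backlog = 3
  query t=23s: backlog = 0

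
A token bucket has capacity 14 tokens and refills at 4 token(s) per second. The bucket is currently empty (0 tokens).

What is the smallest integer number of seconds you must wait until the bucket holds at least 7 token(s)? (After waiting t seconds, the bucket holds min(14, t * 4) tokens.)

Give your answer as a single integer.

Answer: 2

Derivation:
Need t * 4 >= 7, so t >= 7/4.
Smallest integer t = ceil(7/4) = 2.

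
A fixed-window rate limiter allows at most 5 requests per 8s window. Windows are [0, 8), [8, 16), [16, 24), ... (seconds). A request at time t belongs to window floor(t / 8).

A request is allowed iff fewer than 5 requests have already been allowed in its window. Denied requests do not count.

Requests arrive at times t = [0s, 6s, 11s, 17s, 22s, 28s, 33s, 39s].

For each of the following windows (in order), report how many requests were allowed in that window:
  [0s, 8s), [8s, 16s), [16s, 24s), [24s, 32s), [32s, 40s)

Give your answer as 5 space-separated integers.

Processing requests:
  req#1 t=0s (window 0): ALLOW
  req#2 t=6s (window 0): ALLOW
  req#3 t=11s (window 1): ALLOW
  req#4 t=17s (window 2): ALLOW
  req#5 t=22s (window 2): ALLOW
  req#6 t=28s (window 3): ALLOW
  req#7 t=33s (window 4): ALLOW
  req#8 t=39s (window 4): ALLOW

Allowed counts by window: 2 1 2 1 2

Answer: 2 1 2 1 2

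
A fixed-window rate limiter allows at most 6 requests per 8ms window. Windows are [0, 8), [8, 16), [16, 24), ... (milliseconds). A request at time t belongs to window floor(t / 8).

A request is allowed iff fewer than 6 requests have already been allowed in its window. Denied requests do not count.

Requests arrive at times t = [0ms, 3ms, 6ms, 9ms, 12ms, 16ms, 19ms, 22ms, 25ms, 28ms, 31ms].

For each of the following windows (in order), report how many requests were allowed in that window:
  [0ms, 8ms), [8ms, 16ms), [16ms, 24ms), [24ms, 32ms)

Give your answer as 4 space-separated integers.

Answer: 3 2 3 3

Derivation:
Processing requests:
  req#1 t=0ms (window 0): ALLOW
  req#2 t=3ms (window 0): ALLOW
  req#3 t=6ms (window 0): ALLOW
  req#4 t=9ms (window 1): ALLOW
  req#5 t=12ms (window 1): ALLOW
  req#6 t=16ms (window 2): ALLOW
  req#7 t=19ms (window 2): ALLOW
  req#8 t=22ms (window 2): ALLOW
  req#9 t=25ms (window 3): ALLOW
  req#10 t=28ms (window 3): ALLOW
  req#11 t=31ms (window 3): ALLOW

Allowed counts by window: 3 2 3 3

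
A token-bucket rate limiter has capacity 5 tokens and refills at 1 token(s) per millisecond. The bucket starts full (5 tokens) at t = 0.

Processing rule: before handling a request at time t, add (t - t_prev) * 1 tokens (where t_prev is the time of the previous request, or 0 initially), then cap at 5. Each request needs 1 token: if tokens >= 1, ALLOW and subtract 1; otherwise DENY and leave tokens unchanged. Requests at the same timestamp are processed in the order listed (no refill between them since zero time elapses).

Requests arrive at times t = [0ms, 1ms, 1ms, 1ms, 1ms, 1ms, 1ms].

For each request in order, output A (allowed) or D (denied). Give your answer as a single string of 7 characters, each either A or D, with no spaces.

Simulating step by step:
  req#1 t=0ms: ALLOW
  req#2 t=1ms: ALLOW
  req#3 t=1ms: ALLOW
  req#4 t=1ms: ALLOW
  req#5 t=1ms: ALLOW
  req#6 t=1ms: ALLOW
  req#7 t=1ms: DENY

Answer: AAAAAAD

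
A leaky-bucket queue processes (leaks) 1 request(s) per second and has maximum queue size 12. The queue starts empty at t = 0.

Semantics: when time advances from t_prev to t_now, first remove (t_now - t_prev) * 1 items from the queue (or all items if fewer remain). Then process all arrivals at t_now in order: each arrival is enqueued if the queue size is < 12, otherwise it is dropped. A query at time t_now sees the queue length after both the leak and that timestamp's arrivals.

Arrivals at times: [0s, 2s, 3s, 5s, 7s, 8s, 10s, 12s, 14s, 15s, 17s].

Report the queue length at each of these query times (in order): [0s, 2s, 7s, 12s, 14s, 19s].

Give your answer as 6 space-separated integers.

Queue lengths at query times:
  query t=0s: backlog = 1
  query t=2s: backlog = 1
  query t=7s: backlog = 1
  query t=12s: backlog = 1
  query t=14s: backlog = 1
  query t=19s: backlog = 0

Answer: 1 1 1 1 1 0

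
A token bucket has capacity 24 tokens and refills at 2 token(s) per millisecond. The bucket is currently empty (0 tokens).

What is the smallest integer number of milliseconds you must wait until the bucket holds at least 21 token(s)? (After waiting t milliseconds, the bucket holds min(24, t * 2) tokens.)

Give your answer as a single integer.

Need t * 2 >= 21, so t >= 21/2.
Smallest integer t = ceil(21/2) = 11.

Answer: 11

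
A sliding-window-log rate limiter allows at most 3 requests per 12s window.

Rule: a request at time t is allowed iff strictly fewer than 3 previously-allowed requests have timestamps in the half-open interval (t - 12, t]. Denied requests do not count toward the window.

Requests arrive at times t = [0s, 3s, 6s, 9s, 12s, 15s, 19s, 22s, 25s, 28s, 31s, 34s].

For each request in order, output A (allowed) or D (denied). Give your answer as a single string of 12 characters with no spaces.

Tracking allowed requests in the window:
  req#1 t=0s: ALLOW
  req#2 t=3s: ALLOW
  req#3 t=6s: ALLOW
  req#4 t=9s: DENY
  req#5 t=12s: ALLOW
  req#6 t=15s: ALLOW
  req#7 t=19s: ALLOW
  req#8 t=22s: DENY
  req#9 t=25s: ALLOW
  req#10 t=28s: ALLOW
  req#11 t=31s: ALLOW
  req#12 t=34s: DENY

Answer: AAADAAADAAAD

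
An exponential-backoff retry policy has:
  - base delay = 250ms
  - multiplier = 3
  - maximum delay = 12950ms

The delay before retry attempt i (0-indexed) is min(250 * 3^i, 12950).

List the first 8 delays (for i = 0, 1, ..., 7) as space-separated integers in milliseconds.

Answer: 250 750 2250 6750 12950 12950 12950 12950

Derivation:
Computing each delay:
  i=0: min(250*3^0, 12950) = 250
  i=1: min(250*3^1, 12950) = 750
  i=2: min(250*3^2, 12950) = 2250
  i=3: min(250*3^3, 12950) = 6750
  i=4: min(250*3^4, 12950) = 12950
  i=5: min(250*3^5, 12950) = 12950
  i=6: min(250*3^6, 12950) = 12950
  i=7: min(250*3^7, 12950) = 12950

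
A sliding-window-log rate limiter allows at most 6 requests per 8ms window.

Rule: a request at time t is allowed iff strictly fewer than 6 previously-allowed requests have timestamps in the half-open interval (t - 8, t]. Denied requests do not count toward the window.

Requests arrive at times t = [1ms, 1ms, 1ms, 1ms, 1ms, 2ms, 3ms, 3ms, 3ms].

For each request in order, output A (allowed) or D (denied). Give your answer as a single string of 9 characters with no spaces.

Tracking allowed requests in the window:
  req#1 t=1ms: ALLOW
  req#2 t=1ms: ALLOW
  req#3 t=1ms: ALLOW
  req#4 t=1ms: ALLOW
  req#5 t=1ms: ALLOW
  req#6 t=2ms: ALLOW
  req#7 t=3ms: DENY
  req#8 t=3ms: DENY
  req#9 t=3ms: DENY

Answer: AAAAAADDD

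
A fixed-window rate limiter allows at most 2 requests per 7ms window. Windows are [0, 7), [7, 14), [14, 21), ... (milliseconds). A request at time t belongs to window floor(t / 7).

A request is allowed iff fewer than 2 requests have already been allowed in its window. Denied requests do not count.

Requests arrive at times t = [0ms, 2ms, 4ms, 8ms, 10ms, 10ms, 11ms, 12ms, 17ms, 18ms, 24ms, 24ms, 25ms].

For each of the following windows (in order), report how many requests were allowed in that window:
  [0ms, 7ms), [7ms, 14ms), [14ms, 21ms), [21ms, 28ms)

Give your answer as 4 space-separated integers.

Answer: 2 2 2 2

Derivation:
Processing requests:
  req#1 t=0ms (window 0): ALLOW
  req#2 t=2ms (window 0): ALLOW
  req#3 t=4ms (window 0): DENY
  req#4 t=8ms (window 1): ALLOW
  req#5 t=10ms (window 1): ALLOW
  req#6 t=10ms (window 1): DENY
  req#7 t=11ms (window 1): DENY
  req#8 t=12ms (window 1): DENY
  req#9 t=17ms (window 2): ALLOW
  req#10 t=18ms (window 2): ALLOW
  req#11 t=24ms (window 3): ALLOW
  req#12 t=24ms (window 3): ALLOW
  req#13 t=25ms (window 3): DENY

Allowed counts by window: 2 2 2 2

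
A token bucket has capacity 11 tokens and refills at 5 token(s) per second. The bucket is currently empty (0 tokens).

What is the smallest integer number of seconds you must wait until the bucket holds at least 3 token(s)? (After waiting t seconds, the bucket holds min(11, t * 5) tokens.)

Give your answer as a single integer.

Need t * 5 >= 3, so t >= 3/5.
Smallest integer t = ceil(3/5) = 1.

Answer: 1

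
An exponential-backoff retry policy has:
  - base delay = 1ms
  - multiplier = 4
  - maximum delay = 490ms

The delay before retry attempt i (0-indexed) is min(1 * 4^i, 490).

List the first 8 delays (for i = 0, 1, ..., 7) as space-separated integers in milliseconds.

Computing each delay:
  i=0: min(1*4^0, 490) = 1
  i=1: min(1*4^1, 490) = 4
  i=2: min(1*4^2, 490) = 16
  i=3: min(1*4^3, 490) = 64
  i=4: min(1*4^4, 490) = 256
  i=5: min(1*4^5, 490) = 490
  i=6: min(1*4^6, 490) = 490
  i=7: min(1*4^7, 490) = 490

Answer: 1 4 16 64 256 490 490 490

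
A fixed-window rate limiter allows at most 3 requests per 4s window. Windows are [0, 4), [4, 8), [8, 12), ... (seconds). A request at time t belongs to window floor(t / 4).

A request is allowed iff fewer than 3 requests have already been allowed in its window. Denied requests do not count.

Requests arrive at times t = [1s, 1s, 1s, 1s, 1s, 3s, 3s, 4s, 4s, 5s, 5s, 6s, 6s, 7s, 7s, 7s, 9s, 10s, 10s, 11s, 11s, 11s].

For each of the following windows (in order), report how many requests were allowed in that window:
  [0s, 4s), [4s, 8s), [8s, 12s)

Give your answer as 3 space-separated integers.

Answer: 3 3 3

Derivation:
Processing requests:
  req#1 t=1s (window 0): ALLOW
  req#2 t=1s (window 0): ALLOW
  req#3 t=1s (window 0): ALLOW
  req#4 t=1s (window 0): DENY
  req#5 t=1s (window 0): DENY
  req#6 t=3s (window 0): DENY
  req#7 t=3s (window 0): DENY
  req#8 t=4s (window 1): ALLOW
  req#9 t=4s (window 1): ALLOW
  req#10 t=5s (window 1): ALLOW
  req#11 t=5s (window 1): DENY
  req#12 t=6s (window 1): DENY
  req#13 t=6s (window 1): DENY
  req#14 t=7s (window 1): DENY
  req#15 t=7s (window 1): DENY
  req#16 t=7s (window 1): DENY
  req#17 t=9s (window 2): ALLOW
  req#18 t=10s (window 2): ALLOW
  req#19 t=10s (window 2): ALLOW
  req#20 t=11s (window 2): DENY
  req#21 t=11s (window 2): DENY
  req#22 t=11s (window 2): DENY

Allowed counts by window: 3 3 3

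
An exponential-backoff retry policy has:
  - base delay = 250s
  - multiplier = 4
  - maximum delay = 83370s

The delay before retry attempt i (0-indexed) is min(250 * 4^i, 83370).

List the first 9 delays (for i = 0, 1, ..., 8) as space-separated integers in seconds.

Answer: 250 1000 4000 16000 64000 83370 83370 83370 83370

Derivation:
Computing each delay:
  i=0: min(250*4^0, 83370) = 250
  i=1: min(250*4^1, 83370) = 1000
  i=2: min(250*4^2, 83370) = 4000
  i=3: min(250*4^3, 83370) = 16000
  i=4: min(250*4^4, 83370) = 64000
  i=5: min(250*4^5, 83370) = 83370
  i=6: min(250*4^6, 83370) = 83370
  i=7: min(250*4^7, 83370) = 83370
  i=8: min(250*4^8, 83370) = 83370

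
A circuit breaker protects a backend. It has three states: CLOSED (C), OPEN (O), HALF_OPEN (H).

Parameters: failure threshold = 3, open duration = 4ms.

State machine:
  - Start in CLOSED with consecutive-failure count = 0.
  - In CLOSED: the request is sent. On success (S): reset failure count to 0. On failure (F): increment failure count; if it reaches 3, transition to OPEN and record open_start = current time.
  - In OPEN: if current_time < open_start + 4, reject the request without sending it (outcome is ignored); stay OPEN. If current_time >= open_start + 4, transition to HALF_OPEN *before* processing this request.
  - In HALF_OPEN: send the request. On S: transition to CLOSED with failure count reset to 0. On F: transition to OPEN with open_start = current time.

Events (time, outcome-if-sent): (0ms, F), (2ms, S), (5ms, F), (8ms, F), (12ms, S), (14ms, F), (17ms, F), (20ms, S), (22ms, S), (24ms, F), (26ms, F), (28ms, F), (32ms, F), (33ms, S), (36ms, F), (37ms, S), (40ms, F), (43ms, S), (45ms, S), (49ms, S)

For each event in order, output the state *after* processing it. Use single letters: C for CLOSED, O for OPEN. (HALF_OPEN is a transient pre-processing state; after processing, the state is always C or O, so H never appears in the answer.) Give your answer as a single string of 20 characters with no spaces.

Answer: CCCCCCCCCCCOOOOOOOCC

Derivation:
State after each event:
  event#1 t=0ms outcome=F: state=CLOSED
  event#2 t=2ms outcome=S: state=CLOSED
  event#3 t=5ms outcome=F: state=CLOSED
  event#4 t=8ms outcome=F: state=CLOSED
  event#5 t=12ms outcome=S: state=CLOSED
  event#6 t=14ms outcome=F: state=CLOSED
  event#7 t=17ms outcome=F: state=CLOSED
  event#8 t=20ms outcome=S: state=CLOSED
  event#9 t=22ms outcome=S: state=CLOSED
  event#10 t=24ms outcome=F: state=CLOSED
  event#11 t=26ms outcome=F: state=CLOSED
  event#12 t=28ms outcome=F: state=OPEN
  event#13 t=32ms outcome=F: state=OPEN
  event#14 t=33ms outcome=S: state=OPEN
  event#15 t=36ms outcome=F: state=OPEN
  event#16 t=37ms outcome=S: state=OPEN
  event#17 t=40ms outcome=F: state=OPEN
  event#18 t=43ms outcome=S: state=OPEN
  event#19 t=45ms outcome=S: state=CLOSED
  event#20 t=49ms outcome=S: state=CLOSED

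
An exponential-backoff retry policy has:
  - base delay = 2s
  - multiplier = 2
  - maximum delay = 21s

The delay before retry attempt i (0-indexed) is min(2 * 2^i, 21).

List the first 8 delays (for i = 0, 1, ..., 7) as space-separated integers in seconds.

Answer: 2 4 8 16 21 21 21 21

Derivation:
Computing each delay:
  i=0: min(2*2^0, 21) = 2
  i=1: min(2*2^1, 21) = 4
  i=2: min(2*2^2, 21) = 8
  i=3: min(2*2^3, 21) = 16
  i=4: min(2*2^4, 21) = 21
  i=5: min(2*2^5, 21) = 21
  i=6: min(2*2^6, 21) = 21
  i=7: min(2*2^7, 21) = 21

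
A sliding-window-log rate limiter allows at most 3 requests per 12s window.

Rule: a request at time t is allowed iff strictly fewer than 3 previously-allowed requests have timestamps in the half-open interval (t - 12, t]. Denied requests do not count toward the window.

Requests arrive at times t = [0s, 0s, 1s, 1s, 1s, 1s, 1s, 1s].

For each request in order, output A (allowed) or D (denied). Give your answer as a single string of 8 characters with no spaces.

Tracking allowed requests in the window:
  req#1 t=0s: ALLOW
  req#2 t=0s: ALLOW
  req#3 t=1s: ALLOW
  req#4 t=1s: DENY
  req#5 t=1s: DENY
  req#6 t=1s: DENY
  req#7 t=1s: DENY
  req#8 t=1s: DENY

Answer: AAADDDDD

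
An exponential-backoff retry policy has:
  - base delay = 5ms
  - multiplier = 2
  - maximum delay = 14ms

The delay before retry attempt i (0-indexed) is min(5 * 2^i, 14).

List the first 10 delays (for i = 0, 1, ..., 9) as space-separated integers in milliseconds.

Answer: 5 10 14 14 14 14 14 14 14 14

Derivation:
Computing each delay:
  i=0: min(5*2^0, 14) = 5
  i=1: min(5*2^1, 14) = 10
  i=2: min(5*2^2, 14) = 14
  i=3: min(5*2^3, 14) = 14
  i=4: min(5*2^4, 14) = 14
  i=5: min(5*2^5, 14) = 14
  i=6: min(5*2^6, 14) = 14
  i=7: min(5*2^7, 14) = 14
  i=8: min(5*2^8, 14) = 14
  i=9: min(5*2^9, 14) = 14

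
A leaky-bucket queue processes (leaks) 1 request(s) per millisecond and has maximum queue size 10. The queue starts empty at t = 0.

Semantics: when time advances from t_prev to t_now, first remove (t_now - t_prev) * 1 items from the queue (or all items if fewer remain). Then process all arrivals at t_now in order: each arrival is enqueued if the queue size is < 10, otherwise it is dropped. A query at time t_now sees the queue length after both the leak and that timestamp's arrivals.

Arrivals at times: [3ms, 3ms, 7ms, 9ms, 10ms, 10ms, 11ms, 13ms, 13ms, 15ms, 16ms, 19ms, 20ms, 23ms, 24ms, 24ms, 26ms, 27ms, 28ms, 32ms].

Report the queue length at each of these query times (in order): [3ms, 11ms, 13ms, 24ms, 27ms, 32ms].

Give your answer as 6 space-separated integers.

Answer: 2 2 2 2 1 1

Derivation:
Queue lengths at query times:
  query t=3ms: backlog = 2
  query t=11ms: backlog = 2
  query t=13ms: backlog = 2
  query t=24ms: backlog = 2
  query t=27ms: backlog = 1
  query t=32ms: backlog = 1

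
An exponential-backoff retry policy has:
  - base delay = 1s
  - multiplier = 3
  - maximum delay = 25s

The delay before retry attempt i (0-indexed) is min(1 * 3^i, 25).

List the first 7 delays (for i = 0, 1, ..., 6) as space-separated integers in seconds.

Computing each delay:
  i=0: min(1*3^0, 25) = 1
  i=1: min(1*3^1, 25) = 3
  i=2: min(1*3^2, 25) = 9
  i=3: min(1*3^3, 25) = 25
  i=4: min(1*3^4, 25) = 25
  i=5: min(1*3^5, 25) = 25
  i=6: min(1*3^6, 25) = 25

Answer: 1 3 9 25 25 25 25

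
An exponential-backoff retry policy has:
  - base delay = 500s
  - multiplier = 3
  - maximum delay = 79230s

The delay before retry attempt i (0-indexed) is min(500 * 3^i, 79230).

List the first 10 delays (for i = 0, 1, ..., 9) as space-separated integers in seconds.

Answer: 500 1500 4500 13500 40500 79230 79230 79230 79230 79230

Derivation:
Computing each delay:
  i=0: min(500*3^0, 79230) = 500
  i=1: min(500*3^1, 79230) = 1500
  i=2: min(500*3^2, 79230) = 4500
  i=3: min(500*3^3, 79230) = 13500
  i=4: min(500*3^4, 79230) = 40500
  i=5: min(500*3^5, 79230) = 79230
  i=6: min(500*3^6, 79230) = 79230
  i=7: min(500*3^7, 79230) = 79230
  i=8: min(500*3^8, 79230) = 79230
  i=9: min(500*3^9, 79230) = 79230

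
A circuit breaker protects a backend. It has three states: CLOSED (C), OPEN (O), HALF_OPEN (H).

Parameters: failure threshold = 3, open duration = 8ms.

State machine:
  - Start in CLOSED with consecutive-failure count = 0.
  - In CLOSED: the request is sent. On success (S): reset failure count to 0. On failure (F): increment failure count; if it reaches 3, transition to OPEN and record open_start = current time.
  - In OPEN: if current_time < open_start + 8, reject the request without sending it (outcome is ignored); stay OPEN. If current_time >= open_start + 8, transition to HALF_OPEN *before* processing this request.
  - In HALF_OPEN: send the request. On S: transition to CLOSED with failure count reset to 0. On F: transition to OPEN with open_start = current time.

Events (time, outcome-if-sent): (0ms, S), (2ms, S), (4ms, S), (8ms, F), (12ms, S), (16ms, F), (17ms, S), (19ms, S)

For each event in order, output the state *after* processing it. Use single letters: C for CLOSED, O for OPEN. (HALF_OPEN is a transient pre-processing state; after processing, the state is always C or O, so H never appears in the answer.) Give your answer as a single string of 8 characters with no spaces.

Answer: CCCCCCCC

Derivation:
State after each event:
  event#1 t=0ms outcome=S: state=CLOSED
  event#2 t=2ms outcome=S: state=CLOSED
  event#3 t=4ms outcome=S: state=CLOSED
  event#4 t=8ms outcome=F: state=CLOSED
  event#5 t=12ms outcome=S: state=CLOSED
  event#6 t=16ms outcome=F: state=CLOSED
  event#7 t=17ms outcome=S: state=CLOSED
  event#8 t=19ms outcome=S: state=CLOSED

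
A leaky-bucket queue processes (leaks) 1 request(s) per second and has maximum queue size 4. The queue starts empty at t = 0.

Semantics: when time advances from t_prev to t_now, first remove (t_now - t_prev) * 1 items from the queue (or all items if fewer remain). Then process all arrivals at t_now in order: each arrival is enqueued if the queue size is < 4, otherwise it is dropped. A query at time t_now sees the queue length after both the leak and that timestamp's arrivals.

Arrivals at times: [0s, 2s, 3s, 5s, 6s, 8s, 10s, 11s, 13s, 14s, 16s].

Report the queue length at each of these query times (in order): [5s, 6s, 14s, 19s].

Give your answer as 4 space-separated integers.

Answer: 1 1 1 0

Derivation:
Queue lengths at query times:
  query t=5s: backlog = 1
  query t=6s: backlog = 1
  query t=14s: backlog = 1
  query t=19s: backlog = 0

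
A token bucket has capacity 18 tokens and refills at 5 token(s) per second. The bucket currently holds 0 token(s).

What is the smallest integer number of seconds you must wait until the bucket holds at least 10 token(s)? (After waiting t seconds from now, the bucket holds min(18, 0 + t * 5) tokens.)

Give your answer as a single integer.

Need 0 + t * 5 >= 10, so t >= 10/5.
Smallest integer t = ceil(10/5) = 2.

Answer: 2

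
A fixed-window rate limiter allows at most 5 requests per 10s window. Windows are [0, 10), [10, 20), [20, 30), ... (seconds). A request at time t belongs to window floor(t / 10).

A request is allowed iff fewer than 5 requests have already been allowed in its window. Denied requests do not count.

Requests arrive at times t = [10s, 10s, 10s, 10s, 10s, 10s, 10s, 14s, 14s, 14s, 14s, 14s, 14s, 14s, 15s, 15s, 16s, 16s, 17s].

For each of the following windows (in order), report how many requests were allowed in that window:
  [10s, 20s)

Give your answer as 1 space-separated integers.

Answer: 5

Derivation:
Processing requests:
  req#1 t=10s (window 1): ALLOW
  req#2 t=10s (window 1): ALLOW
  req#3 t=10s (window 1): ALLOW
  req#4 t=10s (window 1): ALLOW
  req#5 t=10s (window 1): ALLOW
  req#6 t=10s (window 1): DENY
  req#7 t=10s (window 1): DENY
  req#8 t=14s (window 1): DENY
  req#9 t=14s (window 1): DENY
  req#10 t=14s (window 1): DENY
  req#11 t=14s (window 1): DENY
  req#12 t=14s (window 1): DENY
  req#13 t=14s (window 1): DENY
  req#14 t=14s (window 1): DENY
  req#15 t=15s (window 1): DENY
  req#16 t=15s (window 1): DENY
  req#17 t=16s (window 1): DENY
  req#18 t=16s (window 1): DENY
  req#19 t=17s (window 1): DENY

Allowed counts by window: 5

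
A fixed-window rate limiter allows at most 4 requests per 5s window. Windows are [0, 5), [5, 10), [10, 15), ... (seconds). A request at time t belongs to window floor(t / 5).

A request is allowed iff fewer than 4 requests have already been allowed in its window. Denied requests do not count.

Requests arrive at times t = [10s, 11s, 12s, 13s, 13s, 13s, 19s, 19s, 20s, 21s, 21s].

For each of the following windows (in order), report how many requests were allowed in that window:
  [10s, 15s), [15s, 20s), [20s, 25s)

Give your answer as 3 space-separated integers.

Answer: 4 2 3

Derivation:
Processing requests:
  req#1 t=10s (window 2): ALLOW
  req#2 t=11s (window 2): ALLOW
  req#3 t=12s (window 2): ALLOW
  req#4 t=13s (window 2): ALLOW
  req#5 t=13s (window 2): DENY
  req#6 t=13s (window 2): DENY
  req#7 t=19s (window 3): ALLOW
  req#8 t=19s (window 3): ALLOW
  req#9 t=20s (window 4): ALLOW
  req#10 t=21s (window 4): ALLOW
  req#11 t=21s (window 4): ALLOW

Allowed counts by window: 4 2 3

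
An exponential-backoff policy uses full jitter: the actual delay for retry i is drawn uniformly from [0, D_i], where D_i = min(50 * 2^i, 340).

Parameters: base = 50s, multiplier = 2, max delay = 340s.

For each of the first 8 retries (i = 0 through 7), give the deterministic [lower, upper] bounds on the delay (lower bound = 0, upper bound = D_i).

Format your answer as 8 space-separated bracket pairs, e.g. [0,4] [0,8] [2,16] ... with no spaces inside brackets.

Computing bounds per retry:
  i=0: D_i=min(50*2^0,340)=50, bounds=[0,50]
  i=1: D_i=min(50*2^1,340)=100, bounds=[0,100]
  i=2: D_i=min(50*2^2,340)=200, bounds=[0,200]
  i=3: D_i=min(50*2^3,340)=340, bounds=[0,340]
  i=4: D_i=min(50*2^4,340)=340, bounds=[0,340]
  i=5: D_i=min(50*2^5,340)=340, bounds=[0,340]
  i=6: D_i=min(50*2^6,340)=340, bounds=[0,340]
  i=7: D_i=min(50*2^7,340)=340, bounds=[0,340]

Answer: [0,50] [0,100] [0,200] [0,340] [0,340] [0,340] [0,340] [0,340]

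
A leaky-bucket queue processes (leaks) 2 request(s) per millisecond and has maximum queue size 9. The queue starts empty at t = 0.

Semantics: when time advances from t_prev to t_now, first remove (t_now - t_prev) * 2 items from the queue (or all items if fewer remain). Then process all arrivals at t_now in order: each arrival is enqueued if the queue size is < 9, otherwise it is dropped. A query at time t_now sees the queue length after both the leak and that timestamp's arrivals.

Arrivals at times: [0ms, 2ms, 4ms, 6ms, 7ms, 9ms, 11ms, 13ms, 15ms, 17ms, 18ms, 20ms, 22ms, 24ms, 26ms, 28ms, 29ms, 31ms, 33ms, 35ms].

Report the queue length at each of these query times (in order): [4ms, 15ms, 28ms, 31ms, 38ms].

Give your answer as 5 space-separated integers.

Queue lengths at query times:
  query t=4ms: backlog = 1
  query t=15ms: backlog = 1
  query t=28ms: backlog = 1
  query t=31ms: backlog = 1
  query t=38ms: backlog = 0

Answer: 1 1 1 1 0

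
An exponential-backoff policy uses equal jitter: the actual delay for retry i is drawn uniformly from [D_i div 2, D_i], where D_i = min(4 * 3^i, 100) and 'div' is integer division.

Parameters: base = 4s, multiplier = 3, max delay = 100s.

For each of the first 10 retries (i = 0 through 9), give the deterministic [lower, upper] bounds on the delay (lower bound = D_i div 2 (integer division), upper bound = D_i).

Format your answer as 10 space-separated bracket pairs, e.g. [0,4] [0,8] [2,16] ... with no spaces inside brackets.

Answer: [2,4] [6,12] [18,36] [50,100] [50,100] [50,100] [50,100] [50,100] [50,100] [50,100]

Derivation:
Computing bounds per retry:
  i=0: D_i=min(4*3^0,100)=4, bounds=[2,4]
  i=1: D_i=min(4*3^1,100)=12, bounds=[6,12]
  i=2: D_i=min(4*3^2,100)=36, bounds=[18,36]
  i=3: D_i=min(4*3^3,100)=100, bounds=[50,100]
  i=4: D_i=min(4*3^4,100)=100, bounds=[50,100]
  i=5: D_i=min(4*3^5,100)=100, bounds=[50,100]
  i=6: D_i=min(4*3^6,100)=100, bounds=[50,100]
  i=7: D_i=min(4*3^7,100)=100, bounds=[50,100]
  i=8: D_i=min(4*3^8,100)=100, bounds=[50,100]
  i=9: D_i=min(4*3^9,100)=100, bounds=[50,100]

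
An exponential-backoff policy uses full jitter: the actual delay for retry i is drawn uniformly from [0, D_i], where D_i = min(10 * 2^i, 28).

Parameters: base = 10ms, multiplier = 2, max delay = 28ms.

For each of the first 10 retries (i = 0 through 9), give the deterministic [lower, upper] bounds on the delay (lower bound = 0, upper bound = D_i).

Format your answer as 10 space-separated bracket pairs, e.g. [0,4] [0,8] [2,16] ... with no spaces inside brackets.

Answer: [0,10] [0,20] [0,28] [0,28] [0,28] [0,28] [0,28] [0,28] [0,28] [0,28]

Derivation:
Computing bounds per retry:
  i=0: D_i=min(10*2^0,28)=10, bounds=[0,10]
  i=1: D_i=min(10*2^1,28)=20, bounds=[0,20]
  i=2: D_i=min(10*2^2,28)=28, bounds=[0,28]
  i=3: D_i=min(10*2^3,28)=28, bounds=[0,28]
  i=4: D_i=min(10*2^4,28)=28, bounds=[0,28]
  i=5: D_i=min(10*2^5,28)=28, bounds=[0,28]
  i=6: D_i=min(10*2^6,28)=28, bounds=[0,28]
  i=7: D_i=min(10*2^7,28)=28, bounds=[0,28]
  i=8: D_i=min(10*2^8,28)=28, bounds=[0,28]
  i=9: D_i=min(10*2^9,28)=28, bounds=[0,28]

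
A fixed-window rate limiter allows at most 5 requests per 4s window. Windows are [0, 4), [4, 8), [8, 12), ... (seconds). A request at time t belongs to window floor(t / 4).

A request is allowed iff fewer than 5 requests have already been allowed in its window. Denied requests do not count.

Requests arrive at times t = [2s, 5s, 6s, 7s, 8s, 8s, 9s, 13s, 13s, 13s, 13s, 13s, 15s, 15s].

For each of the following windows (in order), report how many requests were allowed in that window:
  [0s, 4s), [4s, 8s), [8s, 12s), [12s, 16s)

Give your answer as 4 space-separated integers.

Answer: 1 3 3 5

Derivation:
Processing requests:
  req#1 t=2s (window 0): ALLOW
  req#2 t=5s (window 1): ALLOW
  req#3 t=6s (window 1): ALLOW
  req#4 t=7s (window 1): ALLOW
  req#5 t=8s (window 2): ALLOW
  req#6 t=8s (window 2): ALLOW
  req#7 t=9s (window 2): ALLOW
  req#8 t=13s (window 3): ALLOW
  req#9 t=13s (window 3): ALLOW
  req#10 t=13s (window 3): ALLOW
  req#11 t=13s (window 3): ALLOW
  req#12 t=13s (window 3): ALLOW
  req#13 t=15s (window 3): DENY
  req#14 t=15s (window 3): DENY

Allowed counts by window: 1 3 3 5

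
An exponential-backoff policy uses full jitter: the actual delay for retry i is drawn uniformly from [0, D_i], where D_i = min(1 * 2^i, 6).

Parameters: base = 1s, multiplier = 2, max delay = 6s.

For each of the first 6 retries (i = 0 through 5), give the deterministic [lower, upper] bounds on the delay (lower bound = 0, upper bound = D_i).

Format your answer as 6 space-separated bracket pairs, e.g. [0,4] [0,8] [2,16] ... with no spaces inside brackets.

Computing bounds per retry:
  i=0: D_i=min(1*2^0,6)=1, bounds=[0,1]
  i=1: D_i=min(1*2^1,6)=2, bounds=[0,2]
  i=2: D_i=min(1*2^2,6)=4, bounds=[0,4]
  i=3: D_i=min(1*2^3,6)=6, bounds=[0,6]
  i=4: D_i=min(1*2^4,6)=6, bounds=[0,6]
  i=5: D_i=min(1*2^5,6)=6, bounds=[0,6]

Answer: [0,1] [0,2] [0,4] [0,6] [0,6] [0,6]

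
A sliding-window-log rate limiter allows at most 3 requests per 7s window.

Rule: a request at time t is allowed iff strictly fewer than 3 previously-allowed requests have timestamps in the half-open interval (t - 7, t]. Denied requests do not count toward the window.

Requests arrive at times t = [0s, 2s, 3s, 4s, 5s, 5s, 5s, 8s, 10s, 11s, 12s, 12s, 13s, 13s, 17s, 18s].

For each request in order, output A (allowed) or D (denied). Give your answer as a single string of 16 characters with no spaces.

Answer: AAADDDDAAADDDDAA

Derivation:
Tracking allowed requests in the window:
  req#1 t=0s: ALLOW
  req#2 t=2s: ALLOW
  req#3 t=3s: ALLOW
  req#4 t=4s: DENY
  req#5 t=5s: DENY
  req#6 t=5s: DENY
  req#7 t=5s: DENY
  req#8 t=8s: ALLOW
  req#9 t=10s: ALLOW
  req#10 t=11s: ALLOW
  req#11 t=12s: DENY
  req#12 t=12s: DENY
  req#13 t=13s: DENY
  req#14 t=13s: DENY
  req#15 t=17s: ALLOW
  req#16 t=18s: ALLOW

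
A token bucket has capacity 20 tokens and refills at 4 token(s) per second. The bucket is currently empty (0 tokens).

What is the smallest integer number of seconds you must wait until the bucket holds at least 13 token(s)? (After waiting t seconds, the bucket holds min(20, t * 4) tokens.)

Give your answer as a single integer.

Need t * 4 >= 13, so t >= 13/4.
Smallest integer t = ceil(13/4) = 4.

Answer: 4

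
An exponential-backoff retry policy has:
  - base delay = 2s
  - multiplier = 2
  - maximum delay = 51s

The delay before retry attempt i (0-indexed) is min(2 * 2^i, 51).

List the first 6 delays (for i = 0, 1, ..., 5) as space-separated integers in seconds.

Answer: 2 4 8 16 32 51

Derivation:
Computing each delay:
  i=0: min(2*2^0, 51) = 2
  i=1: min(2*2^1, 51) = 4
  i=2: min(2*2^2, 51) = 8
  i=3: min(2*2^3, 51) = 16
  i=4: min(2*2^4, 51) = 32
  i=5: min(2*2^5, 51) = 51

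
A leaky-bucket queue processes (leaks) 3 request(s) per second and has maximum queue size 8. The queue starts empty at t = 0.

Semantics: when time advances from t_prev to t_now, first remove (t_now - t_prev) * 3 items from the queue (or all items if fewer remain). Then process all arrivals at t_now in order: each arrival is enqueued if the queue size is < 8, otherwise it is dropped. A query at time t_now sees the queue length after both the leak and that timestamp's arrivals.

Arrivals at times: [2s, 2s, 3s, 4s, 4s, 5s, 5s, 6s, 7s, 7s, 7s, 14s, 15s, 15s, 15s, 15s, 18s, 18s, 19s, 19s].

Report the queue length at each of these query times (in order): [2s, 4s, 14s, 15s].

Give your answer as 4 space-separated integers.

Queue lengths at query times:
  query t=2s: backlog = 2
  query t=4s: backlog = 2
  query t=14s: backlog = 1
  query t=15s: backlog = 4

Answer: 2 2 1 4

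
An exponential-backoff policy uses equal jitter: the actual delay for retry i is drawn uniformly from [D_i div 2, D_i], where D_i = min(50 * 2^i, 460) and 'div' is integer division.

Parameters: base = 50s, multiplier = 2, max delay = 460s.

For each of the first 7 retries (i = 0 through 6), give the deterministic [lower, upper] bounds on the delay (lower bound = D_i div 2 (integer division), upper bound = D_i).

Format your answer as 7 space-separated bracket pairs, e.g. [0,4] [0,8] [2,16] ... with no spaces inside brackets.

Computing bounds per retry:
  i=0: D_i=min(50*2^0,460)=50, bounds=[25,50]
  i=1: D_i=min(50*2^1,460)=100, bounds=[50,100]
  i=2: D_i=min(50*2^2,460)=200, bounds=[100,200]
  i=3: D_i=min(50*2^3,460)=400, bounds=[200,400]
  i=4: D_i=min(50*2^4,460)=460, bounds=[230,460]
  i=5: D_i=min(50*2^5,460)=460, bounds=[230,460]
  i=6: D_i=min(50*2^6,460)=460, bounds=[230,460]

Answer: [25,50] [50,100] [100,200] [200,400] [230,460] [230,460] [230,460]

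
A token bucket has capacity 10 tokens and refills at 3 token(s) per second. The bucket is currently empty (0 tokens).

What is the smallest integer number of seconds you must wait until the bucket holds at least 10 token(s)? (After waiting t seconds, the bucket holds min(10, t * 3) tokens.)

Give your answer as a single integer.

Need t * 3 >= 10, so t >= 10/3.
Smallest integer t = ceil(10/3) = 4.

Answer: 4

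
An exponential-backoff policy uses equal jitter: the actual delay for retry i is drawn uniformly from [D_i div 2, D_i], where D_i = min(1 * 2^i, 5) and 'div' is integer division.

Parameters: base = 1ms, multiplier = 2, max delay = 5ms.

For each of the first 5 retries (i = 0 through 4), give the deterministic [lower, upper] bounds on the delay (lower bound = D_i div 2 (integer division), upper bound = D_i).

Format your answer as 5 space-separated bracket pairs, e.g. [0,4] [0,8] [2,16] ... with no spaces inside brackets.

Computing bounds per retry:
  i=0: D_i=min(1*2^0,5)=1, bounds=[0,1]
  i=1: D_i=min(1*2^1,5)=2, bounds=[1,2]
  i=2: D_i=min(1*2^2,5)=4, bounds=[2,4]
  i=3: D_i=min(1*2^3,5)=5, bounds=[2,5]
  i=4: D_i=min(1*2^4,5)=5, bounds=[2,5]

Answer: [0,1] [1,2] [2,4] [2,5] [2,5]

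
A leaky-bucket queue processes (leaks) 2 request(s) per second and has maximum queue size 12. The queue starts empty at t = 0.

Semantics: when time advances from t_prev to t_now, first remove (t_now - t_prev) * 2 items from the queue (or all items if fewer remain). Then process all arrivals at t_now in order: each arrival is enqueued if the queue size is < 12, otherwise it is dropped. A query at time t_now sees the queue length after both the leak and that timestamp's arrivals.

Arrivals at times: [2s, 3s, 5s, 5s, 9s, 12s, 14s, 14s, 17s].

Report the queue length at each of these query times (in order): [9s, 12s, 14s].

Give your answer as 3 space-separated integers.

Queue lengths at query times:
  query t=9s: backlog = 1
  query t=12s: backlog = 1
  query t=14s: backlog = 2

Answer: 1 1 2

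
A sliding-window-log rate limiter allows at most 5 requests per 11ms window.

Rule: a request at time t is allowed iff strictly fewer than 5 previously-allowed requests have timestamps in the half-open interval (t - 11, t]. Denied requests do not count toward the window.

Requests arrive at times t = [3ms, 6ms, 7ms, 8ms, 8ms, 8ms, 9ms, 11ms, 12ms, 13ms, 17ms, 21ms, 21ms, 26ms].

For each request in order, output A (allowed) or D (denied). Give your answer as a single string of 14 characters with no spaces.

Tracking allowed requests in the window:
  req#1 t=3ms: ALLOW
  req#2 t=6ms: ALLOW
  req#3 t=7ms: ALLOW
  req#4 t=8ms: ALLOW
  req#5 t=8ms: ALLOW
  req#6 t=8ms: DENY
  req#7 t=9ms: DENY
  req#8 t=11ms: DENY
  req#9 t=12ms: DENY
  req#10 t=13ms: DENY
  req#11 t=17ms: ALLOW
  req#12 t=21ms: ALLOW
  req#13 t=21ms: ALLOW
  req#14 t=26ms: ALLOW

Answer: AAAAADDDDDAAAA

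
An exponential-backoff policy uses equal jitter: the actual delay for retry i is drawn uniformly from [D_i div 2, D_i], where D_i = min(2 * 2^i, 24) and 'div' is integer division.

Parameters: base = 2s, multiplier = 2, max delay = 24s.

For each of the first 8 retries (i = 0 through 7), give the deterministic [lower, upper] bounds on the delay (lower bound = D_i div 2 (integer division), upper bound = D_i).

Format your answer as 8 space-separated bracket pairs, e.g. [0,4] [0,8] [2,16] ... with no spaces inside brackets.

Computing bounds per retry:
  i=0: D_i=min(2*2^0,24)=2, bounds=[1,2]
  i=1: D_i=min(2*2^1,24)=4, bounds=[2,4]
  i=2: D_i=min(2*2^2,24)=8, bounds=[4,8]
  i=3: D_i=min(2*2^3,24)=16, bounds=[8,16]
  i=4: D_i=min(2*2^4,24)=24, bounds=[12,24]
  i=5: D_i=min(2*2^5,24)=24, bounds=[12,24]
  i=6: D_i=min(2*2^6,24)=24, bounds=[12,24]
  i=7: D_i=min(2*2^7,24)=24, bounds=[12,24]

Answer: [1,2] [2,4] [4,8] [8,16] [12,24] [12,24] [12,24] [12,24]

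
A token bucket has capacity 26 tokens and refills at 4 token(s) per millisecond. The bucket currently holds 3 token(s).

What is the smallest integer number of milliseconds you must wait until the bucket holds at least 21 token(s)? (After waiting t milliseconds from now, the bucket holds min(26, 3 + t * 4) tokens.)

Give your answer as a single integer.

Need 3 + t * 4 >= 21, so t >= 18/4.
Smallest integer t = ceil(18/4) = 5.

Answer: 5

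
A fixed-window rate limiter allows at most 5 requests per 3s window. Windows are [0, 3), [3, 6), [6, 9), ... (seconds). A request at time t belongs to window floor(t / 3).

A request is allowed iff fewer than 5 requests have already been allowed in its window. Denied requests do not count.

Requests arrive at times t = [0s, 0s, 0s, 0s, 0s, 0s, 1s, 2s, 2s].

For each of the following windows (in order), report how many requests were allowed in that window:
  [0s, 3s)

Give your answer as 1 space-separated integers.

Processing requests:
  req#1 t=0s (window 0): ALLOW
  req#2 t=0s (window 0): ALLOW
  req#3 t=0s (window 0): ALLOW
  req#4 t=0s (window 0): ALLOW
  req#5 t=0s (window 0): ALLOW
  req#6 t=0s (window 0): DENY
  req#7 t=1s (window 0): DENY
  req#8 t=2s (window 0): DENY
  req#9 t=2s (window 0): DENY

Allowed counts by window: 5

Answer: 5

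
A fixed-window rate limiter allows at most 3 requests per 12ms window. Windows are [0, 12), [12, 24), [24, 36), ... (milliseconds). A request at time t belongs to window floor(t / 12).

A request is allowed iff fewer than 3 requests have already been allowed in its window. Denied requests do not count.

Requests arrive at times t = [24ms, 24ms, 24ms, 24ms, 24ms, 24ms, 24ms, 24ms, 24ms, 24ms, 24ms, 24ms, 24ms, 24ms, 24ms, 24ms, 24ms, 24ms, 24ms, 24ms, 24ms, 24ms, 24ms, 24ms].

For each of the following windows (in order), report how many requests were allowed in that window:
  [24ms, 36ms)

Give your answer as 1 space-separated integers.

Processing requests:
  req#1 t=24ms (window 2): ALLOW
  req#2 t=24ms (window 2): ALLOW
  req#3 t=24ms (window 2): ALLOW
  req#4 t=24ms (window 2): DENY
  req#5 t=24ms (window 2): DENY
  req#6 t=24ms (window 2): DENY
  req#7 t=24ms (window 2): DENY
  req#8 t=24ms (window 2): DENY
  req#9 t=24ms (window 2): DENY
  req#10 t=24ms (window 2): DENY
  req#11 t=24ms (window 2): DENY
  req#12 t=24ms (window 2): DENY
  req#13 t=24ms (window 2): DENY
  req#14 t=24ms (window 2): DENY
  req#15 t=24ms (window 2): DENY
  req#16 t=24ms (window 2): DENY
  req#17 t=24ms (window 2): DENY
  req#18 t=24ms (window 2): DENY
  req#19 t=24ms (window 2): DENY
  req#20 t=24ms (window 2): DENY
  req#21 t=24ms (window 2): DENY
  req#22 t=24ms (window 2): DENY
  req#23 t=24ms (window 2): DENY
  req#24 t=24ms (window 2): DENY

Allowed counts by window: 3

Answer: 3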